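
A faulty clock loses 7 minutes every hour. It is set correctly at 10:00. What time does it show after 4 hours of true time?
For every 60 true minutes, the faulty clock advances 60 - 7 = 53 minutes.
True elapsed: 4 hours = 240 minutes.
Faulty clock advances: 240 x 53/60 = 212 minutes (drift: 28 minutes behind).
Shown time: 10:00 + 212 minutes = 1:32.

Final answer: 1:32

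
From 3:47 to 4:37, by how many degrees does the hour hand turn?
The hour hand moves 0.5 degrees per minute.
Time elapsed: 4:37 - 3:47 = 50 minutes
Angular displacement: 50 x 0.5 = 25 degrees

Final answer: 25 degrees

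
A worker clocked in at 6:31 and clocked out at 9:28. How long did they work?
From 6:31 to 9:28:
(9 x 60 + 28) - (6 x 60 + 31) = 568 - 391 = 177 minutes
= 2 hours and 57 minutes

Final answer: 2 hours and 57 minutes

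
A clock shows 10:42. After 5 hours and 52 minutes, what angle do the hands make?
First find the time 5 hours and 52 minutes after 10:42.
Total minutes: 10 x 60 + 42 + 5 x 60 + 52 = 994.
994 mod 720 = 274 minutes = 4:34.
Now compute the angle at 4:34:
Hour hand: 4 x 30 + 34 x 0.5 = 137 degrees
Minute hand: 34 x 6 = 204 degrees
Difference: |137 - 204| = 67 degrees
The angle is 67 degrees

Final answer: 67 degrees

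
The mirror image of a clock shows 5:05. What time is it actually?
Reflection across the vertical (12-6) axis maps a hand at angle A degrees to (360 - A) degrees, which sends a reading of T minutes past 12:00 to (720 - T) minutes past 12:00.
Mirror reads 5:05 = 305 minutes past 12:00.
Actual time: (720 - 305) mod 720 = 415 minutes = 6:55.

Final answer: 6:55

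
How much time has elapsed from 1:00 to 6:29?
From 1:00 to 6:29:
(6 x 60 + 29) - (1 x 60 + 0) = 389 - 60 = 329 minutes
= 5 hours and 29 minutes

Final answer: 5 hours and 29 minutes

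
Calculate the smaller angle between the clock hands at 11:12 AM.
Hour hand position: 11 x 30 + 12 x 0.5 = 336 degrees
Minute hand position: 12 x 6 = 72 degrees
Difference: |336 - 72| = 264 degrees
Since 264 > 180, the smaller angle is 360 - 264 = 96 degrees

Final answer: 96 degrees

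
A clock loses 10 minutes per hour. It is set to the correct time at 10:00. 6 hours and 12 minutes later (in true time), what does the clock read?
For every 60 true minutes, the faulty clock advances 60 - 10 = 50 minutes.
True elapsed: 6 hours and 12 minutes = 372 minutes.
Faulty clock advances: 372 x 50/60 = 310 minutes (drift: 62 minutes behind).
Shown time: 10:00 + 310 minutes = 3:10.

Final answer: 3:10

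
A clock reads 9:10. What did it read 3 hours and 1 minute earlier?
Starting time: 9:10 = 550 total minutes past 12:00
Subtracting: 3 hours and 1 minute = 181 minutes
550 - 181 = 369 minutes
= 6 hours and 9 minutes past 12:00 = 6:09

Final answer: 6:09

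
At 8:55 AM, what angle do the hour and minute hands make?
Hour hand position: 8 x 30 + 55 x 0.5 = 267.5 degrees
Minute hand position: 55 x 6 = 330 degrees
Difference: |267.5 - 330| = 62.5 degrees
The angle between the hands is 62.5 degrees

Final answer: 62.5 degrees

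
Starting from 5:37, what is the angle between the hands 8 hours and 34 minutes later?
First find the time 8 hours and 34 minutes after 5:37.
Total minutes: 5 x 60 + 37 + 8 x 60 + 34 = 851.
851 mod 720 = 131 minutes = 2:11.
Now compute the angle at 2:11:
Hour hand: 2 x 30 + 11 x 0.5 = 65.5 degrees
Minute hand: 11 x 6 = 66 degrees
Difference: |65.5 - 66| = 0.5 degrees
The angle is 0.5 degrees

Final answer: 0.5 degrees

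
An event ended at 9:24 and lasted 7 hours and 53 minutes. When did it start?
Starting time: 9:24 = 564 total minutes past 12:00
Subtracting: 7 hours and 53 minutes = 473 minutes
564 - 473 = 91 minutes
= 1 hour and 31 minutes past 12:00 = 1:31

Final answer: 1:31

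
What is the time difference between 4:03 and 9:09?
From 4:03 to 9:09:
(9 x 60 + 9) - (4 x 60 + 3) = 549 - 243 = 306 minutes
= 5 hours and 6 minutes

Final answer: 5 hours and 6 minutes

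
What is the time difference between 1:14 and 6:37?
From 1:14 to 6:37:
(6 x 60 + 37) - (1 x 60 + 14) = 397 - 74 = 323 minutes
= 5 hours and 23 minutes

Final answer: 5 hours and 23 minutes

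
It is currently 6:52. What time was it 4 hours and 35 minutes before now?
Starting time: 6:52 = 412 total minutes past 12:00
Subtracting: 4 hours and 35 minutes = 275 minutes
412 - 275 = 137 minutes
= 2 hours and 17 minutes past 12:00 = 2:17

Final answer: 2:17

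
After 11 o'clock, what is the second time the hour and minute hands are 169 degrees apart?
At t minutes past 11:00, the hour hand is at 30 x 11 + 0.5t degrees and the minute hand is at 6t degrees.
The smaller angle between them is 169 degrees when |30H - 5.5t| = 169 or |30H - 5.5t| = 191.
With H = 11, solve 30 x 11 - 5.5t = +/- target for each target:
  t = (30 x 11 - 169) / 5.5 = 29.27
  t = (30 x 11 + 169) / 5.5 = 90.73 (outside (0, 60))
  t = (30 x 11 - 191) / 5.5 = 25.27
  t = (30 x 11 + 191) / 5.5 = 94.73 (outside (0, 60))
Valid solutions in (0, 60): {25.27, 29.27} minutes.
The second occurrence is t = 29.27 minutes.
The hands form a 169-degree angle at 29.27 minutes past 11:00.

Final answer: 29.27 minutes past 11:00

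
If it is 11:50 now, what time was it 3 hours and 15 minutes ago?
Starting time: 11:50 = 710 total minutes past 12:00
Subtracting: 3 hours and 15 minutes = 195 minutes
710 - 195 = 515 minutes
= 8 hours and 35 minutes past 12:00 = 8:35

Final answer: 8:35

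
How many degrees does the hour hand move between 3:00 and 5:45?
The hour hand moves 0.5 degrees per minute.
Time elapsed: 5:45 - 3:00 = 165 minutes
Angular displacement: 165 x 0.5 = 82.5 degrees

Final answer: 82.5 degrees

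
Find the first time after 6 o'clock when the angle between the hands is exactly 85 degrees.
At t minutes past 6:00, the hour hand is at 30 x 6 + 0.5t degrees and the minute hand is at 6t degrees.
The smaller angle between them is 85 degrees when |30H - 5.5t| = 85 or |30H - 5.5t| = 275.
With H = 6, solve 30 x 6 - 5.5t = +/- target for each target:
  t = (30 x 6 - 85) / 5.5 = 17.27
  t = (30 x 6 + 85) / 5.5 = 48.18
  t = (30 x 6 - 275) / 5.5 = -17.27 (outside (0, 60))
  t = (30 x 6 + 275) / 5.5 = 82.73 (outside (0, 60))
Valid solutions in (0, 60): {17.27, 48.18} minutes.
The first occurrence is t = 17.27 minutes.
The hands form a 85-degree angle at 17.27 minutes past 6:00.

Final answer: 17.27 minutes past 6:00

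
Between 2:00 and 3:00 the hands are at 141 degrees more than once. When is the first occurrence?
At t minutes past 2:00, the hour hand is at 30 x 2 + 0.5t degrees and the minute hand is at 6t degrees.
The smaller angle between them is 141 degrees when |30H - 5.5t| = 141 or |30H - 5.5t| = 219.
With H = 2, solve 30 x 2 - 5.5t = +/- target for each target:
  t = (30 x 2 - 141) / 5.5 = -14.73 (outside (0, 60))
  t = (30 x 2 + 141) / 5.5 = 36.55
  t = (30 x 2 - 219) / 5.5 = -28.91 (outside (0, 60))
  t = (30 x 2 + 219) / 5.5 = 50.73
Valid solutions in (0, 60): {36.55, 50.73} minutes.
The first occurrence is t = 36.55 minutes.
The hands form a 141-degree angle at 36.55 minutes past 2:00.

Final answer: 36.55 minutes past 2:00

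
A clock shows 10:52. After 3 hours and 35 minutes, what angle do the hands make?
First find the time 3 hours and 35 minutes after 10:52.
Total minutes: 10 x 60 + 52 + 3 x 60 + 35 = 867.
867 mod 720 = 147 minutes = 2:27.
Now compute the angle at 2:27:
Hour hand: 2 x 30 + 27 x 0.5 = 73.5 degrees
Minute hand: 27 x 6 = 162 degrees
Difference: |73.5 - 162| = 88.5 degrees
The angle is 88.5 degrees

Final answer: 88.5 degrees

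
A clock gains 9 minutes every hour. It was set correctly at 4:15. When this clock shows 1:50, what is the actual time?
For every 60 true minutes, the faulty clock advances 69 minutes, so 1 faulty-clock minute corresponds to 60/69 true minutes.
From 4:15 to 1:50 on the faulty dial is 575 minutes.
True elapsed: 575 x 60/69 = 500 minutes = 8 hours and 20 minutes.
True time: 4:15 + 8 hours and 20 minutes = 12:35.

Final answer: 12:35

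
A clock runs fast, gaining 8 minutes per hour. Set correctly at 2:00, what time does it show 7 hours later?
For every 60 true minutes, the faulty clock advances 60 + 8 = 68 minutes.
True elapsed: 7 hours = 420 minutes.
Faulty clock advances: 420 x 68/60 = 476 minutes (drift: 56 minutes ahead).
Shown time: 2:00 + 476 minutes = 9:56.

Final answer: 9:56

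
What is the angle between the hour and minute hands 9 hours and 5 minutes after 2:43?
First find the time 9 hours and 5 minutes after 2:43.
Total minutes: 2 x 60 + 43 + 9 x 60 + 5 = 708.
708 mod 720 = 708 minutes = 11:48.
Now compute the angle at 11:48:
Hour hand: 11 x 30 + 48 x 0.5 = 354 degrees
Minute hand: 48 x 6 = 288 degrees
Difference: |354 - 288| = 66 degrees
The angle is 66 degrees

Final answer: 66 degrees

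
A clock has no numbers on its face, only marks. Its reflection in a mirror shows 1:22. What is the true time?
Reflection across the vertical (12-6) axis maps a hand at angle A degrees to (360 - A) degrees, which sends a reading of T minutes past 12:00 to (720 - T) minutes past 12:00.
Mirror reads 1:22 = 82 minutes past 12:00.
Actual time: (720 - 82) mod 720 = 638 minutes = 10:38.

Final answer: 10:38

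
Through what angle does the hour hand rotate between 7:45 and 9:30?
The hour hand moves 0.5 degrees per minute.
Time elapsed: 9:30 - 7:45 = 105 minutes
Angular displacement: 105 x 0.5 = 52.5 degrees

Final answer: 52.5 degrees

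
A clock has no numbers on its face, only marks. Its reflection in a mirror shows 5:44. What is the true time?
Reflection across the vertical (12-6) axis maps a hand at angle A degrees to (360 - A) degrees, which sends a reading of T minutes past 12:00 to (720 - T) minutes past 12:00.
Mirror reads 5:44 = 344 minutes past 12:00.
Actual time: (720 - 344) mod 720 = 376 minutes = 6:16.

Final answer: 6:16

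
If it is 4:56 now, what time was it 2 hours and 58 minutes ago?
Starting time: 4:56 = 296 total minutes past 12:00
Subtracting: 2 hours and 58 minutes = 178 minutes
296 - 178 = 118 minutes
= 1 hour and 58 minutes past 12:00 = 1:58

Final answer: 1:58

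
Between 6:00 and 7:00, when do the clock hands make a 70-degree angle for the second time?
At t minutes past 6:00, the hour hand is at 30 x 6 + 0.5t degrees and the minute hand is at 6t degrees.
The smaller angle between them is 70 degrees when |30H - 5.5t| = 70 or |30H - 5.5t| = 290.
With H = 6, solve 30 x 6 - 5.5t = +/- target for each target:
  t = (30 x 6 - 70) / 5.5 = 20
  t = (30 x 6 + 70) / 5.5 = 45.45
  t = (30 x 6 - 290) / 5.5 = -20 (outside (0, 60))
  t = (30 x 6 + 290) / 5.5 = 85.45 (outside (0, 60))
Valid solutions in (0, 60): {20, 45.45} minutes.
The second occurrence is t = 45.45 minutes.
The hands form a 70-degree angle at 45.45 minutes past 6:00.

Final answer: 45.45 minutes past 6:00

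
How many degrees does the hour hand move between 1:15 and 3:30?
The hour hand moves 0.5 degrees per minute.
Time elapsed: 3:30 - 1:15 = 135 minutes
Angular displacement: 135 x 0.5 = 67.5 degrees

Final answer: 67.5 degrees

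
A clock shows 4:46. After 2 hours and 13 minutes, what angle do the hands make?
First find the time 2 hours and 13 minutes after 4:46.
Total minutes: 4 x 60 + 46 + 2 x 60 + 13 = 419.
419 mod 720 = 419 minutes = 6:59.
Now compute the angle at 6:59:
Hour hand: 6 x 30 + 59 x 0.5 = 209.5 degrees
Minute hand: 59 x 6 = 354 degrees
Difference: |209.5 - 354| = 144.5 degrees
The angle is 144.5 degrees

Final answer: 144.5 degrees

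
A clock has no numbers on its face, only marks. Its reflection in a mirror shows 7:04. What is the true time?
Reflection across the vertical (12-6) axis maps a hand at angle A degrees to (360 - A) degrees, which sends a reading of T minutes past 12:00 to (720 - T) minutes past 12:00.
Mirror reads 7:04 = 424 minutes past 12:00.
Actual time: (720 - 424) mod 720 = 296 minutes = 4:56.

Final answer: 4:56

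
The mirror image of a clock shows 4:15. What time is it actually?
Reflection across the vertical (12-6) axis maps a hand at angle A degrees to (360 - A) degrees, which sends a reading of T minutes past 12:00 to (720 - T) minutes past 12:00.
Mirror reads 4:15 = 255 minutes past 12:00.
Actual time: (720 - 255) mod 720 = 465 minutes = 7:45.

Final answer: 7:45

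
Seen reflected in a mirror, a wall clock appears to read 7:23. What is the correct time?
Reflection across the vertical (12-6) axis maps a hand at angle A degrees to (360 - A) degrees, which sends a reading of T minutes past 12:00 to (720 - T) minutes past 12:00.
Mirror reads 7:23 = 443 minutes past 12:00.
Actual time: (720 - 443) mod 720 = 277 minutes = 4:37.

Final answer: 4:37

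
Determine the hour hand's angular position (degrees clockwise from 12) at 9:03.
The hour hand moves 30 degrees per hour and 0.5 degrees per minute.
At 9:03: (9) x 30 + 3 x 0.5 = 270 + 1.5 = 271.5 degrees

Final answer: 271.5 degrees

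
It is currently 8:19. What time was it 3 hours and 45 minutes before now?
Starting time: 8:19 = 499 total minutes past 12:00
Subtracting: 3 hours and 45 minutes = 225 minutes
499 - 225 = 274 minutes
= 4 hours and 34 minutes past 12:00 = 4:34

Final answer: 4:34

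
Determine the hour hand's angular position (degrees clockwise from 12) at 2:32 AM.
The hour hand moves 30 degrees per hour and 0.5 degrees per minute.
At 2:32: (2) x 30 + 32 x 0.5 = 60 + 16 = 76 degrees

Final answer: 76 degrees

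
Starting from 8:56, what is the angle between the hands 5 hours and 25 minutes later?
First find the time 5 hours and 25 minutes after 8:56.
Total minutes: 8 x 60 + 56 + 5 x 60 + 25 = 861.
861 mod 720 = 141 minutes = 2:21.
Now compute the angle at 2:21:
Hour hand: 2 x 30 + 21 x 0.5 = 70.5 degrees
Minute hand: 21 x 6 = 126 degrees
Difference: |70.5 - 126| = 55.5 degrees
The angle is 55.5 degrees

Final answer: 55.5 degrees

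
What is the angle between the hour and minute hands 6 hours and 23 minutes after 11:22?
First find the time 6 hours and 23 minutes after 11:22.
Total minutes: 11 x 60 + 22 + 6 x 60 + 23 = 1065.
1065 mod 720 = 345 minutes = 5:45.
Now compute the angle at 5:45:
Hour hand: 5 x 30 + 45 x 0.5 = 172.5 degrees
Minute hand: 45 x 6 = 270 degrees
Difference: |172.5 - 270| = 97.5 degrees
The angle is 97.5 degrees

Final answer: 97.5 degrees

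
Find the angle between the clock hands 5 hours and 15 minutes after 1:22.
First find the time 5 hours and 15 minutes after 1:22.
Total minutes: 1 x 60 + 22 + 5 x 60 + 15 = 397.
397 mod 720 = 397 minutes = 6:37.
Now compute the angle at 6:37:
Hour hand: 6 x 30 + 37 x 0.5 = 198.5 degrees
Minute hand: 37 x 6 = 222 degrees
Difference: |198.5 - 222| = 23.5 degrees
The angle is 23.5 degrees

Final answer: 23.5 degrees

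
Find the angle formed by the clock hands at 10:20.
Hour hand position: 10 x 30 + 20 x 0.5 = 310 degrees
Minute hand position: 20 x 6 = 120 degrees
Difference: |310 - 120| = 190 degrees
Since 190 > 180, the smaller angle is 360 - 190 = 170 degrees

Final answer: 170 degrees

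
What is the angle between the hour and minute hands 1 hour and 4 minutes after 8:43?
First find the time 1 hour and 4 minutes after 8:43.
Total minutes: 8 x 60 + 43 + 1 x 60 + 4 = 587.
587 mod 720 = 587 minutes = 9:47.
Now compute the angle at 9:47:
Hour hand: 9 x 30 + 47 x 0.5 = 293.5 degrees
Minute hand: 47 x 6 = 282 degrees
Difference: |293.5 - 282| = 11.5 degrees
The angle is 11.5 degrees

Final answer: 11.5 degrees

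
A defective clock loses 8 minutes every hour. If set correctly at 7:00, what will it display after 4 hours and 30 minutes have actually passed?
For every 60 true minutes, the faulty clock advances 60 - 8 = 52 minutes.
True elapsed: 4 hours and 30 minutes = 270 minutes.
Faulty clock advances: 270 x 52/60 = 234 minutes (drift: 36 minutes behind).
Shown time: 7:00 + 234 minutes = 10:54.

Final answer: 10:54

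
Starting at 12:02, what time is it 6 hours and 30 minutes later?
Starting time: 12:02
Adding 30 minutes to 2 minutes: 2 + 30 = 32 minutes
Adding 6 hours: 12 + 6 = 18 - 12 = 6
Final time: 6:32

Final answer: 6:32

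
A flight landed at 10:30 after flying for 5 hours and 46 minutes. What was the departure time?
Starting time: 10:30 = 630 total minutes past 12:00
Subtracting: 5 hours and 46 minutes = 346 minutes
630 - 346 = 284 minutes
= 4 hours and 44 minutes past 12:00 = 4:44

Final answer: 4:44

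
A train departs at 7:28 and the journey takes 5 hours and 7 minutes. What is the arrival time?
Starting time: 7:28
Adding 7 minutes to 28 minutes: 28 + 7 = 35 minutes
Adding 5 hours: 7 + 5 = 12
Final time: 12:35

Final answer: 12:35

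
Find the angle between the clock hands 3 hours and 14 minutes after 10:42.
First find the time 3 hours and 14 minutes after 10:42.
Total minutes: 10 x 60 + 42 + 3 x 60 + 14 = 836.
836 mod 720 = 116 minutes = 1:56.
Now compute the angle at 1:56:
Hour hand: 1 x 30 + 56 x 0.5 = 58 degrees
Minute hand: 56 x 6 = 336 degrees
Difference: |58 - 336| = 278 degrees
Smaller angle: 360 - 278 = 82 degrees

Final answer: 82 degrees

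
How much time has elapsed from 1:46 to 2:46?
From 1:46 to 2:46:
(2 x 60 + 46) - (1 x 60 + 46) = 166 - 106 = 60 minutes
= 1 hour

Final answer: 1 hour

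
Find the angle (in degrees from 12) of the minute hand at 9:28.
The minute hand moves 6 degrees per minute.
At 9:28: 28 x 6 = 168 degrees

Final answer: 168 degrees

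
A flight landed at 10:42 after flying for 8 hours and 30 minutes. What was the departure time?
Starting time: 10:42 = 642 total minutes past 12:00
Subtracting: 8 hours and 30 minutes = 510 minutes
642 - 510 = 132 minutes
= 2 hours and 12 minutes past 12:00 = 2:12

Final answer: 2:12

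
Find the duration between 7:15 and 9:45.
From 7:15 to 9:45:
(9 x 60 + 45) - (7 x 60 + 15) = 585 - 435 = 150 minutes
= 2 hours and 30 minutes

Final answer: 2 hours and 30 minutes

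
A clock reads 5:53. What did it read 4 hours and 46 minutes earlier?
Starting time: 5:53 = 353 total minutes past 12:00
Subtracting: 4 hours and 46 minutes = 286 minutes
353 - 286 = 67 minutes
= 1 hour and 7 minutes past 12:00 = 1:07

Final answer: 1:07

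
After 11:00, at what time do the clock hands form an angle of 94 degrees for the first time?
At t minutes past 11:00, the hour hand is at 30 x 11 + 0.5t degrees and the minute hand is at 6t degrees.
The smaller angle between them is 94 degrees when |30H - 5.5t| = 94 or |30H - 5.5t| = 266.
With H = 11, solve 30 x 11 - 5.5t = +/- target for each target:
  t = (30 x 11 - 94) / 5.5 = 42.91
  t = (30 x 11 + 94) / 5.5 = 77.09 (outside (0, 60))
  t = (30 x 11 - 266) / 5.5 = 11.64
  t = (30 x 11 + 266) / 5.5 = 108.36 (outside (0, 60))
Valid solutions in (0, 60): {11.64, 42.91} minutes.
The first occurrence is t = 11.64 minutes.
The hands form a 94-degree angle at 11.64 minutes past 11:00.

Final answer: 11.64 minutes past 11:00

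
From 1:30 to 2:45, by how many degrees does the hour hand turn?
The hour hand moves 0.5 degrees per minute.
Time elapsed: 2:45 - 1:30 = 75 minutes
Angular displacement: 75 x 0.5 = 37.5 degrees

Final answer: 37.5 degrees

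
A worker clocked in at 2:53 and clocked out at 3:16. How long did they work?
From 2:53 to 3:16:
(3 x 60 + 16) - (2 x 60 + 53) = 196 - 173 = 23 minutes
= 23 minutes

Final answer: 23 minutes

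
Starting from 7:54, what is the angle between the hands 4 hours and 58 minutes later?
First find the time 4 hours and 58 minutes after 7:54.
Total minutes: 7 x 60 + 54 + 4 x 60 + 58 = 772.
772 mod 720 = 52 minutes = 12:52.
Now compute the angle at 12:52:
Hour hand: 0 x 30 + 52 x 0.5 = 26 degrees
Minute hand: 52 x 6 = 312 degrees
Difference: |26 - 312| = 286 degrees
Smaller angle: 360 - 286 = 74 degrees

Final answer: 74 degrees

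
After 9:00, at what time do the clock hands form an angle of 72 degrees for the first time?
At t minutes past 9:00, the hour hand is at 30 x 9 + 0.5t degrees and the minute hand is at 6t degrees.
The smaller angle between them is 72 degrees when |30H - 5.5t| = 72 or |30H - 5.5t| = 288.
With H = 9, solve 30 x 9 - 5.5t = +/- target for each target:
  t = (30 x 9 - 72) / 5.5 = 36
  t = (30 x 9 + 72) / 5.5 = 62.18 (outside (0, 60))
  t = (30 x 9 - 288) / 5.5 = -3.27 (outside (0, 60))
  t = (30 x 9 + 288) / 5.5 = 101.45 (outside (0, 60))
Valid solutions in (0, 60): {36} minutes.
The first occurrence is t = 36 minutes.
The hands form a 72-degree angle at 36 minutes past 9:00.

Final answer: 36 minutes past 9:00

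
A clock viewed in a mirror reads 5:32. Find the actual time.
Reflection across the vertical (12-6) axis maps a hand at angle A degrees to (360 - A) degrees, which sends a reading of T minutes past 12:00 to (720 - T) minutes past 12:00.
Mirror reads 5:32 = 332 minutes past 12:00.
Actual time: (720 - 332) mod 720 = 388 minutes = 6:28.

Final answer: 6:28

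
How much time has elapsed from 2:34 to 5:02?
From 2:34 to 5:02:
(5 x 60 + 2) - (2 x 60 + 34) = 302 - 154 = 148 minutes
= 2 hours and 28 minutes

Final answer: 2 hours and 28 minutes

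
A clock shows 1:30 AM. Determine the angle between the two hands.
Hour hand position: 1 x 30 + 30 x 0.5 = 45 degrees
Minute hand position: 30 x 6 = 180 degrees
Difference: |45 - 180| = 135 degrees
The angle between the hands is 135 degrees

Final answer: 135 degrees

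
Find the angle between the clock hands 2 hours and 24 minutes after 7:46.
First find the time 2 hours and 24 minutes after 7:46.
Total minutes: 7 x 60 + 46 + 2 x 60 + 24 = 610.
610 mod 720 = 610 minutes = 10:10.
Now compute the angle at 10:10:
Hour hand: 10 x 30 + 10 x 0.5 = 305 degrees
Minute hand: 10 x 6 = 60 degrees
Difference: |305 - 60| = 245 degrees
Smaller angle: 360 - 245 = 115 degrees

Final answer: 115 degrees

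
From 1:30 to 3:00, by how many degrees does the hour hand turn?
The hour hand moves 0.5 degrees per minute.
Time elapsed: 3:00 - 1:30 = 90 minutes
Angular displacement: 90 x 0.5 = 45 degrees

Final answer: 45 degrees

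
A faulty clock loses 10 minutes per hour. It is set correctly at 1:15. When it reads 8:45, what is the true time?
For every 60 true minutes, the faulty clock advances 50 minutes, so 1 faulty-clock minute corresponds to 60/50 true minutes.
From 1:15 to 8:45 on the faulty dial is 450 minutes.
True elapsed: 450 x 60/50 = 540 minutes = 9 hours.
True time: 1:15 + 9 hours = 10:15.

Final answer: 10:15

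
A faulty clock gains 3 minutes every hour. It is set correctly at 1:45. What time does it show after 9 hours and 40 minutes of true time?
For every 60 true minutes, the faulty clock advances 60 + 3 = 63 minutes.
True elapsed: 9 hours and 40 minutes = 580 minutes.
Faulty clock advances: 580 x 63/60 = 609 minutes (drift: 29 minutes ahead).
Shown time: 1:45 + 609 minutes = 11:54.

Final answer: 11:54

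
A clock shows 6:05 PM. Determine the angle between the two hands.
Hour hand position: 6 x 30 + 5 x 0.5 = 182.5 degrees
Minute hand position: 5 x 6 = 30 degrees
Difference: |182.5 - 30| = 152.5 degrees
The angle between the hands is 152.5 degrees

Final answer: 152.5 degrees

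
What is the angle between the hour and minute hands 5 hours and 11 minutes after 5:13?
First find the time 5 hours and 11 minutes after 5:13.
Total minutes: 5 x 60 + 13 + 5 x 60 + 11 = 624.
624 mod 720 = 624 minutes = 10:24.
Now compute the angle at 10:24:
Hour hand: 10 x 30 + 24 x 0.5 = 312 degrees
Minute hand: 24 x 6 = 144 degrees
Difference: |312 - 144| = 168 degrees
The angle is 168 degrees

Final answer: 168 degrees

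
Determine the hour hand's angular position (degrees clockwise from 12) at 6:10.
The hour hand moves 30 degrees per hour and 0.5 degrees per minute.
At 6:10: (6) x 30 + 10 x 0.5 = 180 + 5 = 185 degrees

Final answer: 185 degrees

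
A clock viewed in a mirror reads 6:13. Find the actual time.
Reflection across the vertical (12-6) axis maps a hand at angle A degrees to (360 - A) degrees, which sends a reading of T minutes past 12:00 to (720 - T) minutes past 12:00.
Mirror reads 6:13 = 373 minutes past 12:00.
Actual time: (720 - 373) mod 720 = 347 minutes = 5:47.

Final answer: 5:47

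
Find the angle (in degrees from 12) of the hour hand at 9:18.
The hour hand moves 30 degrees per hour and 0.5 degrees per minute.
At 9:18: (9) x 30 + 18 x 0.5 = 270 + 9 = 279 degrees

Final answer: 279 degrees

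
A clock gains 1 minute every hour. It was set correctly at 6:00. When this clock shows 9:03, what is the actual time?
For every 60 true minutes, the faulty clock advances 61 minutes, so 1 faulty-clock minute corresponds to 60/61 true minutes.
From 6:00 to 9:03 on the faulty dial is 183 minutes.
True elapsed: 183 x 60/61 = 180 minutes = 3 hours.
True time: 6:00 + 3 hours = 9:00.

Final answer: 9:00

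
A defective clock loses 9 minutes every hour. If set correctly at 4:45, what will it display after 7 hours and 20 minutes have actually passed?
For every 60 true minutes, the faulty clock advances 60 - 9 = 51 minutes.
True elapsed: 7 hours and 20 minutes = 440 minutes.
Faulty clock advances: 440 x 51/60 = 374 minutes (drift: 66 minutes behind).
Shown time: 4:45 + 374 minutes = 10:59.

Final answer: 10:59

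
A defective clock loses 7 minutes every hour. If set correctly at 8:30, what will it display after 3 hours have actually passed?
For every 60 true minutes, the faulty clock advances 60 - 7 = 53 minutes.
True elapsed: 3 hours = 180 minutes.
Faulty clock advances: 180 x 53/60 = 159 minutes (drift: 21 minutes behind).
Shown time: 8:30 + 159 minutes = 11:09.

Final answer: 11:09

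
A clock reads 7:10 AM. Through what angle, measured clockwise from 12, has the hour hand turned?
The hour hand moves 30 degrees per hour and 0.5 degrees per minute.
At 7:10: (7) x 30 + 10 x 0.5 = 210 + 5 = 215 degrees

Final answer: 215 degrees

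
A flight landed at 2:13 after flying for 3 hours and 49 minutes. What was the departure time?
Starting time: 2:13 = 133 total minutes past 12:00
Subtracting: 3 hours and 49 minutes = 229 minutes
133 - 229 = -96 (negative, add 12 hours = 720) = 624 minutes
= 10 hours and 24 minutes past 12:00 = 10:24

Final answer: 10:24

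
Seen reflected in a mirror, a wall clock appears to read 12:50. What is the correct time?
Reflection across the vertical (12-6) axis maps a hand at angle A degrees to (360 - A) degrees, which sends a reading of T minutes past 12:00 to (720 - T) minutes past 12:00.
Mirror reads 12:50 = 50 minutes past 12:00.
Actual time: (720 - 50) mod 720 = 670 minutes = 11:10.

Final answer: 11:10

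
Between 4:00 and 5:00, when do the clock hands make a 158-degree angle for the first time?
At t minutes past 4:00, the hour hand is at 30 x 4 + 0.5t degrees and the minute hand is at 6t degrees.
The smaller angle between them is 158 degrees when |30H - 5.5t| = 158 or |30H - 5.5t| = 202.
With H = 4, solve 30 x 4 - 5.5t = +/- target for each target:
  t = (30 x 4 - 158) / 5.5 = -6.91 (outside (0, 60))
  t = (30 x 4 + 158) / 5.5 = 50.55
  t = (30 x 4 - 202) / 5.5 = -14.91 (outside (0, 60))
  t = (30 x 4 + 202) / 5.5 = 58.55
Valid solutions in (0, 60): {50.55, 58.55} minutes.
The first occurrence is t = 50.55 minutes.
The hands form a 158-degree angle at 50.55 minutes past 4:00.

Final answer: 50.55 minutes past 4:00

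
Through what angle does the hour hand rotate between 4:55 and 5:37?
The hour hand moves 0.5 degrees per minute.
Time elapsed: 5:37 - 4:55 = 42 minutes
Angular displacement: 42 x 0.5 = 21 degrees

Final answer: 21 degrees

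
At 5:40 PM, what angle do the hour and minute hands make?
Hour hand position: 5 x 30 + 40 x 0.5 = 170 degrees
Minute hand position: 40 x 6 = 240 degrees
Difference: |170 - 240| = 70 degrees
The angle between the hands is 70 degrees

Final answer: 70 degrees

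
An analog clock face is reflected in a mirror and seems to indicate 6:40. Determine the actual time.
Reflection across the vertical (12-6) axis maps a hand at angle A degrees to (360 - A) degrees, which sends a reading of T minutes past 12:00 to (720 - T) minutes past 12:00.
Mirror reads 6:40 = 400 minutes past 12:00.
Actual time: (720 - 400) mod 720 = 320 minutes = 5:20.

Final answer: 5:20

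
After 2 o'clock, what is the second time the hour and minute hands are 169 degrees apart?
At t minutes past 2:00, the hour hand is at 30 x 2 + 0.5t degrees and the minute hand is at 6t degrees.
The smaller angle between them is 169 degrees when |30H - 5.5t| = 169 or |30H - 5.5t| = 191.
With H = 2, solve 30 x 2 - 5.5t = +/- target for each target:
  t = (30 x 2 - 169) / 5.5 = -19.82 (outside (0, 60))
  t = (30 x 2 + 169) / 5.5 = 41.64
  t = (30 x 2 - 191) / 5.5 = -23.82 (outside (0, 60))
  t = (30 x 2 + 191) / 5.5 = 45.64
Valid solutions in (0, 60): {41.64, 45.64} minutes.
The second occurrence is t = 45.64 minutes.
The hands form a 169-degree angle at 45.64 minutes past 2:00.

Final answer: 45.64 minutes past 2:00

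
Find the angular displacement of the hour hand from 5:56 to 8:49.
The hour hand moves 0.5 degrees per minute.
Time elapsed: 8:49 - 5:56 = 173 minutes
Angular displacement: 173 x 0.5 = 86.5 degrees

Final answer: 86.5 degrees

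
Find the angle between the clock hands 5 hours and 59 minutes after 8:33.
First find the time 5 hours and 59 minutes after 8:33.
Total minutes: 8 x 60 + 33 + 5 x 60 + 59 = 872.
872 mod 720 = 152 minutes = 2:32.
Now compute the angle at 2:32:
Hour hand: 2 x 30 + 32 x 0.5 = 76 degrees
Minute hand: 32 x 6 = 192 degrees
Difference: |76 - 192| = 116 degrees
The angle is 116 degrees

Final answer: 116 degrees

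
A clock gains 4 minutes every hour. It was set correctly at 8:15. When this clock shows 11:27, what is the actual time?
For every 60 true minutes, the faulty clock advances 64 minutes, so 1 faulty-clock minute corresponds to 60/64 true minutes.
From 8:15 to 11:27 on the faulty dial is 192 minutes.
True elapsed: 192 x 60/64 = 180 minutes = 3 hours.
True time: 8:15 + 3 hours = 11:15.

Final answer: 11:15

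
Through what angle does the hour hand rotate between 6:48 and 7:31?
The hour hand moves 0.5 degrees per minute.
Time elapsed: 7:31 - 6:48 = 43 minutes
Angular displacement: 43 x 0.5 = 21.5 degrees

Final answer: 21.5 degrees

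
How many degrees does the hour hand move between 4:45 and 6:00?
The hour hand moves 0.5 degrees per minute.
Time elapsed: 6:00 - 4:45 = 75 minutes
Angular displacement: 75 x 0.5 = 37.5 degrees

Final answer: 37.5 degrees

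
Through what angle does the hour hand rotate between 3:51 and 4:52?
The hour hand moves 0.5 degrees per minute.
Time elapsed: 4:52 - 3:51 = 61 minutes
Angular displacement: 61 x 0.5 = 30.5 degrees

Final answer: 30.5 degrees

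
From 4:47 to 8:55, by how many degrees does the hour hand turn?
The hour hand moves 0.5 degrees per minute.
Time elapsed: 8:55 - 4:47 = 248 minutes
Angular displacement: 248 x 0.5 = 124 degrees

Final answer: 124 degrees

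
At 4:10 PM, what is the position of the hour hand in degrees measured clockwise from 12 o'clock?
The hour hand moves 30 degrees per hour and 0.5 degrees per minute.
At 4:10: (4) x 30 + 10 x 0.5 = 120 + 5 = 125 degrees

Final answer: 125 degrees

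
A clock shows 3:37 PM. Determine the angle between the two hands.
Hour hand position: 3 x 30 + 37 x 0.5 = 108.5 degrees
Minute hand position: 37 x 6 = 222 degrees
Difference: |108.5 - 222| = 113.5 degrees
The angle between the hands is 113.5 degrees

Final answer: 113.5 degrees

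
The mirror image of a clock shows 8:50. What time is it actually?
Reflection across the vertical (12-6) axis maps a hand at angle A degrees to (360 - A) degrees, which sends a reading of T minutes past 12:00 to (720 - T) minutes past 12:00.
Mirror reads 8:50 = 530 minutes past 12:00.
Actual time: (720 - 530) mod 720 = 190 minutes = 3:10.

Final answer: 3:10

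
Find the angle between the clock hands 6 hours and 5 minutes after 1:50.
First find the time 6 hours and 5 minutes after 1:50.
Total minutes: 1 x 60 + 50 + 6 x 60 + 5 = 475.
475 mod 720 = 475 minutes = 7:55.
Now compute the angle at 7:55:
Hour hand: 7 x 30 + 55 x 0.5 = 237.5 degrees
Minute hand: 55 x 6 = 330 degrees
Difference: |237.5 - 330| = 92.5 degrees
The angle is 92.5 degrees

Final answer: 92.5 degrees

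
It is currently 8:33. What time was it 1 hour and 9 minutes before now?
Starting time: 8:33 = 513 total minutes past 12:00
Subtracting: 1 hour and 9 minutes = 69 minutes
513 - 69 = 444 minutes
= 7 hours and 24 minutes past 12:00 = 7:24

Final answer: 7:24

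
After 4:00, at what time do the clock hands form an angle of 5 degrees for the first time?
At t minutes past 4:00, the hour hand is at 30 x 4 + 0.5t degrees and the minute hand is at 6t degrees.
The smaller angle between them is 5 degrees when |30H - 5.5t| = 5 or |30H - 5.5t| = 355.
With H = 4, solve 30 x 4 - 5.5t = +/- target for each target:
  t = (30 x 4 - 5) / 5.5 = 20.91
  t = (30 x 4 + 5) / 5.5 = 22.73
  t = (30 x 4 - 355) / 5.5 = -42.73 (outside (0, 60))
  t = (30 x 4 + 355) / 5.5 = 86.36 (outside (0, 60))
Valid solutions in (0, 60): {20.91, 22.73} minutes.
The first occurrence is t = 20.91 minutes.
The hands form a 5-degree angle at 20.91 minutes past 4:00.

Final answer: 20.91 minutes past 4:00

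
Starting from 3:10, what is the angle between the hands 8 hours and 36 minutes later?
First find the time 8 hours and 36 minutes after 3:10.
Total minutes: 3 x 60 + 10 + 8 x 60 + 36 = 706.
706 mod 720 = 706 minutes = 11:46.
Now compute the angle at 11:46:
Hour hand: 11 x 30 + 46 x 0.5 = 353 degrees
Minute hand: 46 x 6 = 276 degrees
Difference: |353 - 276| = 77 degrees
The angle is 77 degrees

Final answer: 77 degrees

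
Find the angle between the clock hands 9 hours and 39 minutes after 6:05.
First find the time 9 hours and 39 minutes after 6:05.
Total minutes: 6 x 60 + 5 + 9 x 60 + 39 = 944.
944 mod 720 = 224 minutes = 3:44.
Now compute the angle at 3:44:
Hour hand: 3 x 30 + 44 x 0.5 = 112 degrees
Minute hand: 44 x 6 = 264 degrees
Difference: |112 - 264| = 152 degrees
The angle is 152 degrees

Final answer: 152 degrees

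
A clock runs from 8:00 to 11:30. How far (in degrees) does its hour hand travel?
The hour hand moves 0.5 degrees per minute.
Time elapsed: 11:30 - 8:00 = 210 minutes
Angular displacement: 210 x 0.5 = 105 degrees

Final answer: 105 degrees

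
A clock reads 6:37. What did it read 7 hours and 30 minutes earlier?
Starting time: 6:37 = 397 total minutes past 12:00
Subtracting: 7 hours and 30 minutes = 450 minutes
397 - 450 = -53 (negative, add 12 hours = 720) = 667 minutes
= 11 hours and 7 minutes past 12:00 = 11:07

Final answer: 11:07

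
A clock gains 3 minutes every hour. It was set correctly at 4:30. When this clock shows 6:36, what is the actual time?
For every 60 true minutes, the faulty clock advances 63 minutes, so 1 faulty-clock minute corresponds to 60/63 true minutes.
From 4:30 to 6:36 on the faulty dial is 126 minutes.
True elapsed: 126 x 60/63 = 120 minutes = 2 hours.
True time: 4:30 + 2 hours = 6:30.

Final answer: 6:30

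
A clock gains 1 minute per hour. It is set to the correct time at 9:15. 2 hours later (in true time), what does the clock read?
For every 60 true minutes, the faulty clock advances 60 + 1 = 61 minutes.
True elapsed: 2 hours = 120 minutes.
Faulty clock advances: 120 x 61/60 = 122 minutes (drift: 2 minutes ahead).
Shown time: 9:15 + 122 minutes = 11:17.

Final answer: 11:17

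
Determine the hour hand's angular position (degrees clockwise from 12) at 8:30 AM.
The hour hand moves 30 degrees per hour and 0.5 degrees per minute.
At 8:30: (8) x 30 + 30 x 0.5 = 240 + 15 = 255 degrees

Final answer: 255 degrees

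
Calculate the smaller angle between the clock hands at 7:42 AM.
Hour hand position: 7 x 30 + 42 x 0.5 = 231 degrees
Minute hand position: 42 x 6 = 252 degrees
Difference: |231 - 252| = 21 degrees
The angle between the hands is 21 degrees

Final answer: 21 degrees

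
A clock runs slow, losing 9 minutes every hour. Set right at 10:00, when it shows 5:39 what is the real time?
For every 60 true minutes, the faulty clock advances 51 minutes, so 1 faulty-clock minute corresponds to 60/51 true minutes.
From 10:00 to 5:39 on the faulty dial is 459 minutes.
True elapsed: 459 x 60/51 = 540 minutes = 9 hours.
True time: 10:00 + 9 hours = 7:00.

Final answer: 7:00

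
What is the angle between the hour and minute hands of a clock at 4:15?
Hour hand position: 4 x 30 + 15 x 0.5 = 127.5 degrees
Minute hand position: 15 x 6 = 90 degrees
Difference: |127.5 - 90| = 37.5 degrees
The angle between the hands is 37.5 degrees

Final answer: 37.5 degrees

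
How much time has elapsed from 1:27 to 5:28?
From 1:27 to 5:28:
(5 x 60 + 28) - (1 x 60 + 27) = 328 - 87 = 241 minutes
= 4 hours and 1 minute

Final answer: 4 hours and 1 minute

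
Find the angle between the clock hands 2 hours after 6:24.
First find the time 2 hours after 6:24.
Total minutes: 6 x 60 + 24 + 2 x 60 + 0 = 504.
504 mod 720 = 504 minutes = 8:24.
Now compute the angle at 8:24:
Hour hand: 8 x 30 + 24 x 0.5 = 252 degrees
Minute hand: 24 x 6 = 144 degrees
Difference: |252 - 144| = 108 degrees
The angle is 108 degrees

Final answer: 108 degrees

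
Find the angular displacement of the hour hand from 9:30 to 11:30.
The hour hand moves 0.5 degrees per minute.
Time elapsed: 11:30 - 9:30 = 120 minutes
Angular displacement: 120 x 0.5 = 60 degrees

Final answer: 60 degrees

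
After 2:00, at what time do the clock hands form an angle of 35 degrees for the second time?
At t minutes past 2:00, the hour hand is at 30 x 2 + 0.5t degrees and the minute hand is at 6t degrees.
The smaller angle between them is 35 degrees when |30H - 5.5t| = 35 or |30H - 5.5t| = 325.
With H = 2, solve 30 x 2 - 5.5t = +/- target for each target:
  t = (30 x 2 - 35) / 5.5 = 4.55
  t = (30 x 2 + 35) / 5.5 = 17.27
  t = (30 x 2 - 325) / 5.5 = -48.18 (outside (0, 60))
  t = (30 x 2 + 325) / 5.5 = 70 (outside (0, 60))
Valid solutions in (0, 60): {4.55, 17.27} minutes.
The second occurrence is t = 17.27 minutes.
The hands form a 35-degree angle at 17.27 minutes past 2:00.

Final answer: 17.27 minutes past 2:00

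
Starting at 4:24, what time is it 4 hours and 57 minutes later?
Starting time: 4:24
Adding 57 minutes to 24 minutes: 24 + 57 = 81 minutes = 1 hour and 21 minutes
Adding 4 hours: 4 + 4 + 1 (carry) = 9
Final time: 9:21

Final answer: 9:21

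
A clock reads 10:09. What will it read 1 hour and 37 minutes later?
Starting time: 10:09
Adding 37 minutes to 9 minutes: 9 + 37 = 46 minutes
Adding 1 hour: 10 + 1 = 11
Final time: 11:46

Final answer: 11:46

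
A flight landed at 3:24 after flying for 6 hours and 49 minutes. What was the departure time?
Starting time: 3:24 = 204 total minutes past 12:00
Subtracting: 6 hours and 49 minutes = 409 minutes
204 - 409 = -205 (negative, add 12 hours = 720) = 515 minutes
= 8 hours and 35 minutes past 12:00 = 8:35

Final answer: 8:35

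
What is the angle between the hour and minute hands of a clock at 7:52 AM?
Hour hand position: 7 x 30 + 52 x 0.5 = 236 degrees
Minute hand position: 52 x 6 = 312 degrees
Difference: |236 - 312| = 76 degrees
The angle between the hands is 76 degrees

Final answer: 76 degrees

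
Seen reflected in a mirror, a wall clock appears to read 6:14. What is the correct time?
Reflection across the vertical (12-6) axis maps a hand at angle A degrees to (360 - A) degrees, which sends a reading of T minutes past 12:00 to (720 - T) minutes past 12:00.
Mirror reads 6:14 = 374 minutes past 12:00.
Actual time: (720 - 374) mod 720 = 346 minutes = 5:46.

Final answer: 5:46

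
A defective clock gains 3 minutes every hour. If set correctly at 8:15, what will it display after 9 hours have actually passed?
For every 60 true minutes, the faulty clock advances 60 + 3 = 63 minutes.
True elapsed: 9 hours = 540 minutes.
Faulty clock advances: 540 x 63/60 = 567 minutes (drift: 27 minutes ahead).
Shown time: 8:15 + 567 minutes = 5:42.

Final answer: 5:42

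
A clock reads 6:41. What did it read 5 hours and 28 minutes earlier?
Starting time: 6:41 = 401 total minutes past 12:00
Subtracting: 5 hours and 28 minutes = 328 minutes
401 - 328 = 73 minutes
= 1 hour and 13 minutes past 12:00 = 1:13

Final answer: 1:13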